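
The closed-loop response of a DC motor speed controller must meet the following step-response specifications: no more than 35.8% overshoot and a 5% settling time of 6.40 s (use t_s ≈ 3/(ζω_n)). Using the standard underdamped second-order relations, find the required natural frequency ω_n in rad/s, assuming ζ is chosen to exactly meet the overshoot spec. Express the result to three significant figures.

ζ = −ln(OS)/√(π² + (ln OS)²). With OS = 0.358, ln OS = −1.027 and ζ = 1.027/3.305 = 0.311.
From t_s ≈ 3/(ζω_n): ω_n = 3/(ζ·t_s) = 3/(0.311·6.40) = 1.51 rad/s.

ω_n ≈ 1.51 rad/s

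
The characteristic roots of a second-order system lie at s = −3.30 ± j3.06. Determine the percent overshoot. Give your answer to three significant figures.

%OS ≈ 3.38%

|pole| = ω_n = √(3.30² + 3.06²) = 4.50 rad/s; ζ = cos θ = σ/ω_n = 0.733.
%OS = 100 e^{−πζ/√(1−ζ²)} with ζ = 0.733 gives 3.38%.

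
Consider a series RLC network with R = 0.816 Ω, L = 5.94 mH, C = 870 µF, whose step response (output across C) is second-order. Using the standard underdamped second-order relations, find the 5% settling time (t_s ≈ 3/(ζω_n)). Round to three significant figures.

t_s ≈ 0.0437 s

For a series RLC circuit (capacitor voltage as output), ω_n = 1/√(LC) = 1/√(5.94 mH · 870 µF) = 440 rad/s.
ζ = (R/2)·√(C/L) = (0.816/2)·√(870 µF/5.94 mH) = 0.156.
t_s ≈ 3/(ζω_n) = 0.0437 s.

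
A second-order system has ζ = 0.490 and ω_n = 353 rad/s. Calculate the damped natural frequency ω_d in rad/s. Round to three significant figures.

ω_d ≈ 308 rad/s

ω_d = ω_n√(1−ζ²) = 353·√0.760 = 308 rad/s.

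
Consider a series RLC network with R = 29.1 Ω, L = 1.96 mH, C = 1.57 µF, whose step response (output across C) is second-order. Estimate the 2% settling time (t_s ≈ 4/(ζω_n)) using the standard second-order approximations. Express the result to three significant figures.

For a series RLC circuit (capacitor voltage as output), ω_n = 1/√(LC) = 1/√(1.96 mH · 1.57 µF) = 18000 rad/s.
ζ = (R/2)·√(C/L) = (29.1/2)·√(1.57 µF/1.96 mH) = 0.412.
t_s ≈ 4/(ζω_n) = 0.000539 s.

t_s ≈ 0.000539 s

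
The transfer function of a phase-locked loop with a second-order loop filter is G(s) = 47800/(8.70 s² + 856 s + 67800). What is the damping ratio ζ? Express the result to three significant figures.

Dividing through by 8.70: denominator becomes s² + 98.39 s + 7793.
So ω_n = √7793 = 88.3 rad/s and ζ = 98.39/(2·88.3) = 0.557.

ζ ≈ 0.557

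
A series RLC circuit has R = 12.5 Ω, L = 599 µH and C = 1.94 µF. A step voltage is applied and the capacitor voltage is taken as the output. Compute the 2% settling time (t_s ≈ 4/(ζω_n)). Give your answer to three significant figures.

For a series RLC circuit (capacitor voltage as output), ω_n = 1/√(LC) = 1/√(599 µH · 1.94 µF) = 29300 rad/s.
ζ = (R/2)·√(C/L) = (12.5/2)·√(1.94 µF/599 µH) = 0.356.
t_s ≈ 4/(ζω_n) = 0.000383 s.

t_s ≈ 0.000383 s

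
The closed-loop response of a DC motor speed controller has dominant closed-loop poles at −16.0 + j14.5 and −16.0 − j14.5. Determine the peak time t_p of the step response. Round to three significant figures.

t_p = π/ω_d with ω_d = 14.5 (the imaginary part), so t_p = 0.217 s.

t_p ≈ 0.217 s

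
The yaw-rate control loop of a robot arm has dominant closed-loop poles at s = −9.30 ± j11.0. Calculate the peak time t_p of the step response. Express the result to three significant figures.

t_p = π/ω_d with ω_d = 11.0 (the imaginary part), so t_p = 0.286 s.

t_p ≈ 0.286 s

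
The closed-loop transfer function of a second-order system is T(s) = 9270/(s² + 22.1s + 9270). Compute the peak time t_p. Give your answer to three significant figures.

t_p ≈ 0.0328 s

Comparing the denominator to s² + 2ζω_n s + ω_n²: ω_n = √9270 = 96.3 rad/s, and 2ζω_n = 22.1 so ζ = 22.1/(2·96.3) = 0.115.
ω_d = 96.3·√(1 − 0.115²) = 95.6 rad/s. Then t_p = π/ω_d = 0.0328 s.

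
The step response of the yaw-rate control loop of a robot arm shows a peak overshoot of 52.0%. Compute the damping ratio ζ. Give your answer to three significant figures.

ζ = −ln(OS)/√(π² + (ln OS)²). With OS = 0.520, ln OS = −0.6539 and ζ = 0.6539/3.209 = 0.204.

ζ ≈ 0.204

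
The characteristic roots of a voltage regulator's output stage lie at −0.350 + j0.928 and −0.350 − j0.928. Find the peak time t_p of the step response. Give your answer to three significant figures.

t_p = π/ω_d with ω_d = 0.928 (the imaginary part), so t_p = 3.39 s.

t_p ≈ 3.39 s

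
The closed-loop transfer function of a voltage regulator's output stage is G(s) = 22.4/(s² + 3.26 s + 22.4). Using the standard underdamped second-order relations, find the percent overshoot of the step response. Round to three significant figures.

ω_n = √22.4 = 4.73 rad/s; ζ = 3.26/(2·4.73) = 0.344.
Overshoot: exp(−π·0.344/√(1−0.344²)) = 0.316, i.e. 31.6%.

%OS ≈ 31.6%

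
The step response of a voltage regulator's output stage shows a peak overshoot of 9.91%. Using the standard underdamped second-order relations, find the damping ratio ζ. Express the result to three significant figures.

ζ ≈ 0.593

From %OS = 100·exp(−πζ/√(1−ζ²)), invert to get ζ = −ln(OS)/√(π² + ln²(OS)) with OS = 0.0991.
−ln 0.0991 = 2.312, so ζ = 2.312/√(π² + 5.344) = 0.593.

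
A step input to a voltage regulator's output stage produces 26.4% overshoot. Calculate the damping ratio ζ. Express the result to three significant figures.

ζ ≈ 0.390

ζ = −ln(OS)/√(π² + (ln OS)²). With OS = 0.264, ln OS = −1.332 and ζ = 1.332/3.412 = 0.390.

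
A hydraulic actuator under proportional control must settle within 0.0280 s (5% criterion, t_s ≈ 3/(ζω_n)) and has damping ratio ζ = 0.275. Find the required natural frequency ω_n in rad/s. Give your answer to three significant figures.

Rearranging t_s ≈ 3/(ζω_n) gives ω_n = 3/(ζ·t_s) = 3/(0.275 × 0.0280) = 390 rad/s.

ω_n ≈ 390 rad/s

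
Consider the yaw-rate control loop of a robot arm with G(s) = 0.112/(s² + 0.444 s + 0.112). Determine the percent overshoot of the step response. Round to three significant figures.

%OS ≈ 6.17%

Comparing the denominator to s² + 2ζω_n s + ω_n²: ω_n = √0.112 = 0.335 rad/s, and 2ζω_n = 0.444 so ζ = 0.444/(2·0.335) = 0.663.
Overshoot: exp(−π·0.663/√(1−0.663²)) = 0.0617, i.e. 6.17%.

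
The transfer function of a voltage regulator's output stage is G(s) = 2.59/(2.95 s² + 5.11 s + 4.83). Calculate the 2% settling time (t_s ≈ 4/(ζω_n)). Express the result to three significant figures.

t_s ≈ 4.62 s

Dividing through by 2.95: denominator becomes s² + 1.732 s + 1.637.
So ω_n = √1.637 = 1.28 rad/s and ζ = 1.732/(2·1.28) = 0.677.
t_s ≈ 4/(ζω_n) = 4.62 s.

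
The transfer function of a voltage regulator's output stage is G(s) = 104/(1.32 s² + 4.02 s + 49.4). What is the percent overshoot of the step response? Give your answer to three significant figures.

%OS ≈ 44.6%

Dividing through by 1.32: denominator becomes s² + 3.045 s + 37.42.
So ω_n = √37.42 = 6.12 rad/s and ζ = 3.045/(2·6.12) = 0.249.
Overshoot: exp(−π·0.249/√(1−0.249²)) = 0.446, i.e. 44.6%.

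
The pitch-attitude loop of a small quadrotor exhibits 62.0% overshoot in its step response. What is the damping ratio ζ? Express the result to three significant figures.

Inverting the overshoot relation: ζ = |ln 0.620|/√(π² + ln²0.620) = 0.150.

ζ ≈ 0.150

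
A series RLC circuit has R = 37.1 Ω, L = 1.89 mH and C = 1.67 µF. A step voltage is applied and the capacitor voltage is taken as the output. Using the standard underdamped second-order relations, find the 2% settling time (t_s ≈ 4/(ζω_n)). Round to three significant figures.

t_s ≈ 0.000408 s

For a series RLC circuit (capacitor voltage as output), ω_n = 1/√(LC) = 1/√(1.89 mH · 1.67 µF) = 17800 rad/s.
ζ = (R/2)·√(C/L) = (37.1/2)·√(1.67 µF/1.89 mH) = 0.551.
t_s ≈ 4/(ζω_n) = 0.000408 s.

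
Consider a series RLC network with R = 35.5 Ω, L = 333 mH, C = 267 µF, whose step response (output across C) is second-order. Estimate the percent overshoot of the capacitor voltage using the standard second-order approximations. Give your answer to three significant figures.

For a series RLC circuit (capacitor voltage as output), ω_n = 1/√(LC) = 1/√(333 mH · 267 µF) = 106 rad/s.
ζ = (R/2)·√(C/L) = (35.5/2)·√(267 µF/333 mH) = 0.503.
Overshoot: exp(−π·0.503/√(1−0.503²)) = 0.161, i.e. 16.1%.

%OS ≈ 16.1%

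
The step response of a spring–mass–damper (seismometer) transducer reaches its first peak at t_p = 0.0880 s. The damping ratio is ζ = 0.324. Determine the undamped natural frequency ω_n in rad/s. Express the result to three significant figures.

Peak time t_p = π/ω_d, so ω_d = π/t_p = π/0.0880 = 35.7 rad/s.
ω_n = ω_d/√(1−ζ²) = 35.7/√0.895 = 37.7 rad/s.

ω_n ≈ 37.7 rad/s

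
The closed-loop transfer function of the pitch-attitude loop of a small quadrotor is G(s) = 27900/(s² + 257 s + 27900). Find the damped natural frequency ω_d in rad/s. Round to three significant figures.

Comparing the denominator to s² + 2ζω_n s + ω_n²: ω_n = √27900 = 167 rad/s, and 2ζω_n = 257 so ζ = 257/(2·167) = 0.769.
The damped frequency ω_d = ω_n√(1−ζ²) = 107 rad/s.

ω_d ≈ 107 rad/s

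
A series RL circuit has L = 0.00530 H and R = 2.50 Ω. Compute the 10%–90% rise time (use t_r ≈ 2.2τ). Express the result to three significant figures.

τ = L/R = 0.00530/2.50 = 0.00212 s.
t_r ≈ 2.2τ = 0.00466 s.

t_r ≈ 0.00466 s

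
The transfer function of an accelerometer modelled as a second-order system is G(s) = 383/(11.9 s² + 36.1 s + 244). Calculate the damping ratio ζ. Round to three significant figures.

ζ ≈ 0.335

Dividing through by 11.9: denominator becomes s² + 3.034 s + 20.50.
So ω_n = √20.50 = 4.53 rad/s and ζ = 3.034/(2·4.53) = 0.335.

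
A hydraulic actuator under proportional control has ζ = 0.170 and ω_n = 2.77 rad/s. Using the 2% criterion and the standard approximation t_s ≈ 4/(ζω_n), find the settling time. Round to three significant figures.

t_s ≈ 4/(ζω_n) = 4/(0.170 × 2.77) = 8.49 s.

t_s ≈ 8.49 s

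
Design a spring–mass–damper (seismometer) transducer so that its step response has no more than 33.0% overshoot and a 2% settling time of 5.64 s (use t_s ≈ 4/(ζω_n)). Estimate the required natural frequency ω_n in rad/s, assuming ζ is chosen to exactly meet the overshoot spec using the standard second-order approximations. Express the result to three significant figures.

ζ = −ln(OS)/√(π² + (ln OS)²). With OS = 0.330, ln OS = −1.109 and ζ = 1.109/3.331 = 0.333.
From t_s ≈ 4/(ζω_n): ω_n = 4/(ζ·t_s) = 4/(0.333·5.64) = 2.13 rad/s.

ω_n ≈ 2.13 rad/s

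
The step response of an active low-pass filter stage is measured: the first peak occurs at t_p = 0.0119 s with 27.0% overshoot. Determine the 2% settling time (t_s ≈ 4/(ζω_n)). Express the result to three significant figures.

t_s ≈ 0.0364 s

The overshoot fixes ζ = −ln(OS)/√(π²+ln²(OS)) = 0.385.
t_p = π/ω_d ⇒ ω_d = 264 rad/s; then ω_n = ω_d/√(1−ζ²) = 286 rad/s.
t_s ≈ 4/(ζω_n) = 4/(0.385·286) = 0.0364 s.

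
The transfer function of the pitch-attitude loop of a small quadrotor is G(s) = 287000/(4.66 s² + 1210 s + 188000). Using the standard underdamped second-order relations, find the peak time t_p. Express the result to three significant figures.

Dividing through by 4.66: denominator becomes s² + 259.7 s + 40340.
So ω_n = √40340 = 201 rad/s and ζ = 259.7/(2·201) = 0.646.
The damped frequency ω_d = ω_n√(1−ζ²) = 153 rad/s. t_p = π/ω_d = 0.0205 s.

t_p ≈ 0.0205 s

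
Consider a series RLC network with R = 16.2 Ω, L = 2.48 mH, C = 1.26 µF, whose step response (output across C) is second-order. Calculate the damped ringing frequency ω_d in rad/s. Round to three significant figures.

ω_d ≈ 17600 rad/s

For a series RLC circuit (capacitor voltage as output), ω_n = 1/√(LC) = 1/√(2.48 mH · 1.26 µF) = 17900 rad/s.
ζ = (R/2)·√(C/L) = (16.2/2)·√(1.26 µF/2.48 mH) = 0.183.
The damped frequency ω_d = ω_n√(1−ζ²) = 17600 rad/s.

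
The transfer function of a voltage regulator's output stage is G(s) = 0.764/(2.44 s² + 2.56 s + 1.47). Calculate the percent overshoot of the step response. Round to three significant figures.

%OS ≈ 5.61%

Dividing through by 2.44: denominator becomes s² + 1.049 s + 0.6025.
So ω_n = √0.6025 = 0.776 rad/s and ζ = 1.049/(2·0.776) = 0.676.
%OS = 100·exp(−πζ/√(1−ζ²)) = 5.61%.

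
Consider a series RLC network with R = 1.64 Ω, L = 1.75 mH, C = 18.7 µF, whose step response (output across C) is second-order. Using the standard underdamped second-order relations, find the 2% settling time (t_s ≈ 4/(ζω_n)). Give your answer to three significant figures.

t_s ≈ 0.00854 s

For a series RLC circuit (capacitor voltage as output), ω_n = 1/√(LC) = 1/√(1.75 mH · 18.7 µF) = 5530 rad/s.
ζ = (R/2)·√(C/L) = (1.64/2)·√(18.7 µF/1.75 mH) = 0.0848.
t_s ≈ 4/(ζω_n) = 0.00854 s.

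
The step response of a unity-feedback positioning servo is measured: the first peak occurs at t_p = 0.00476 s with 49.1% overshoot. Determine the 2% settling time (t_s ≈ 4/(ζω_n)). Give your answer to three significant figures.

The overshoot fixes ζ = −ln(OS)/√(π²+ln²(OS)) = 0.221.
t_p = π/ω_d ⇒ ω_d = 660 rad/s; then ω_n = ω_d/√(1−ζ²) = 677 rad/s.
t_s ≈ 4/(ζω_n) = 4/(0.221·677) = 0.0268 s.

t_s ≈ 0.0268 s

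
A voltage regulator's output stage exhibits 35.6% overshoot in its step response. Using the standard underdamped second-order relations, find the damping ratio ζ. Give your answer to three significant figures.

ζ ≈ 0.312

From %OS = 100·exp(−πζ/√(1−ζ²)), invert to get ζ = −ln(OS)/√(π² + ln²(OS)) with OS = 0.356.
−ln 0.356 = 1.033, so ζ = 1.033/√(π² + 1.067) = 0.312.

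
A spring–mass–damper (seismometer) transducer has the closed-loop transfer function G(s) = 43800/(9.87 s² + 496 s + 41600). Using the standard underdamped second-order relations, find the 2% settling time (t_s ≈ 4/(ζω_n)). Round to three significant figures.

Dividing through by 9.87: denominator becomes s² + 50.25 s + 4215.
So ω_n = √4215 = 64.9 rad/s and ζ = 50.25/(2·64.9) = 0.387.
t_s ≈ 4/(ζω_n) = 0.159 s.

t_s ≈ 0.159 s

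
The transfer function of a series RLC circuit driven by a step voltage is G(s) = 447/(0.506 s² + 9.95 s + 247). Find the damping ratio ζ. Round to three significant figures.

Dividing through by 0.506: denominator becomes s² + 19.66 s + 488.1.
So ω_n = √488.1 = 22.1 rad/s and ζ = 19.66/(2·22.1) = 0.445.

ζ ≈ 0.445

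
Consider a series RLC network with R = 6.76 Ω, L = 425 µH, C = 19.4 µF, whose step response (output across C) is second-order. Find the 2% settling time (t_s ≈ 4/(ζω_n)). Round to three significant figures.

For a series RLC circuit (capacitor voltage as output), ω_n = 1/√(LC) = 1/√(425 µH · 19.4 µF) = 11000 rad/s.
ζ = (R/2)·√(C/L) = (6.76/2)·√(19.4 µF/425 µH) = 0.722.
t_s ≈ 4/(ζω_n) = 0.000503 s.

t_s ≈ 0.000503 s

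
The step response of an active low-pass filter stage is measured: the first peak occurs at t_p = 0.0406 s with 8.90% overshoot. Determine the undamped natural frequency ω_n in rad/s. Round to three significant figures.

From the overshoot, ζ = −ln(OS)/√(π²+ln²(OS)) = 0.610.
From t_p = π/ω_d, ω_d = π/0.0406 = 77.4 rad/s, so ω_n = ω_d/√(1−ζ²) = 97.7 rad/s.

ω_n ≈ 97.7 rad/s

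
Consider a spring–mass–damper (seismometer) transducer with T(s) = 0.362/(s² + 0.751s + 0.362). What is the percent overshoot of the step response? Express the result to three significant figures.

ω_n = √0.362 = 0.602 rad/s; ζ = 0.751/(2·0.602) = 0.624.
%OS = 100·exp(−πζ/√(1−ζ²)) = 8.13%.

%OS ≈ 8.13%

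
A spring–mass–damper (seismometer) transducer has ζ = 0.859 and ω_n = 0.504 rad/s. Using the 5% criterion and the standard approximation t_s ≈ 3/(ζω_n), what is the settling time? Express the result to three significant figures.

t_s ≈ 3/(ζω_n) = 3/(0.859 × 0.504) = 6.93 s.

t_s ≈ 6.93 s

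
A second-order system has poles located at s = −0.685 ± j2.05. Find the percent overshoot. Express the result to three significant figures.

With σ = 0.685, ω_d = 2.05: ω_n = √(σ²+ω_d²) = 2.16 rad/s, ζ = σ/ω_n = 0.317.
%OS = 100·exp(−πζ/√(1−ζ²)) = 35.0%.

%OS ≈ 35.0%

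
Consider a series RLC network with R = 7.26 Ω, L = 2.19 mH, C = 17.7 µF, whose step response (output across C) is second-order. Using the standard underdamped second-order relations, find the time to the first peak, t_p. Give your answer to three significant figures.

For a series RLC circuit (capacitor voltage as output), ω_n = 1/√(LC) = 1/√(2.19 mH · 17.7 µF) = 5080 rad/s.
ζ = (R/2)·√(C/L) = (7.26/2)·√(17.7 µF/2.19 mH) = 0.326.
The damped frequency ω_d = ω_n√(1−ζ²) = 4800 rad/s. t_p = π/ω_d = 0.000654 s.

t_p ≈ 0.000654 s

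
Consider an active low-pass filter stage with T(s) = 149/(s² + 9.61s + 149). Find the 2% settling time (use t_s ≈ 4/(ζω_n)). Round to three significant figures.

t_s ≈ 0.832 s

ω_n = √149 = 12.2 rad/s; ζ = 9.61/(2·12.2) = 0.394.
t_s ≈ 4/(ζω_n) = 4/(0.394·12.2) = 0.832 s.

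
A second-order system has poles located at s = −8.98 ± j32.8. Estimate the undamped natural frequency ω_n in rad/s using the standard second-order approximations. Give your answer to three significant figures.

With σ = 8.98, ω_d = 32.8: ω_n = √(σ²+ω_d²) = 34.0 rad/s, ζ = σ/ω_n = 0.264.

ω_n ≈ 34.0 rad/s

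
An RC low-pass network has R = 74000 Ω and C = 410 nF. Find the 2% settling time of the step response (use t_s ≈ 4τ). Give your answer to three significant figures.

τ = RC = 74000 × 410 nF = 0.0303 s.
t_s ≈ 4τ = 0.121 s.

t_s ≈ 0.121 s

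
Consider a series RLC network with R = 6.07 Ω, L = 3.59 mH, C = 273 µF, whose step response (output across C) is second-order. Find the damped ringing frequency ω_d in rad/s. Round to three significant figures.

ω_d ≈ 553 rad/s

For a series RLC circuit (capacitor voltage as output), ω_n = 1/√(LC) = 1/√(3.59 mH · 273 µF) = 1010 rad/s.
ζ = (R/2)·√(C/L) = (6.07/2)·√(273 µF/3.59 mH) = 0.837.
ω_d = 1010·√(1 − 0.837²) = 553 rad/s.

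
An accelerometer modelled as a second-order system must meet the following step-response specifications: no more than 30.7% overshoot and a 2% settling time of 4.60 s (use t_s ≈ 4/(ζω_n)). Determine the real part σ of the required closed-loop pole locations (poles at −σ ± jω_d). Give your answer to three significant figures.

σ ≈ 0.870

The settling-time spec alone fixes σ = ζω_n = 4/t_s = 4/4.60 = 0.870.
(Overshoot then fixes ζ = 0.352 and hence ω_d = σ·√(1−ζ²)/ζ = 2.31 rad/s.)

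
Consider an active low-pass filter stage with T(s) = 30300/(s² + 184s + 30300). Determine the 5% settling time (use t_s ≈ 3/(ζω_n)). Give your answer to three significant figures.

Comparing the denominator to s² + 2ζω_n s + ω_n²: ω_n = √30300 = 174 rad/s, and 2ζω_n = 184 so ζ = 184/(2·174) = 0.529.
t_s ≈ 3/(ζω_n) = 3/(0.529·174) = 0.0326 s.

t_s ≈ 0.0326 s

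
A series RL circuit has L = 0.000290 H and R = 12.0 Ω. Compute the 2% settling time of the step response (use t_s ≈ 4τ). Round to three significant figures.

t_s ≈ 0.0000967 s

τ = L/R = 0.000290/12.0 = 0.0000242 s.
t_s ≈ 4τ = 0.0000967 s.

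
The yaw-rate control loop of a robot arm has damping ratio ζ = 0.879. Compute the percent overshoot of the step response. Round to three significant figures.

For an underdamped second-order system, %OS = 100·exp(−πζ/√(1−ζ²)).
πζ/√(1−ζ²) = π·0.879/√(1−0.773) = 5.791, so %OS = 100·e^(−5.791) = 0.305%.

%OS ≈ 0.305%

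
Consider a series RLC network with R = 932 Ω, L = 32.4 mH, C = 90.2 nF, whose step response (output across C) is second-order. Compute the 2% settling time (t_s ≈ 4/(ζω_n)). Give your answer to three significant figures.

t_s ≈ 0.000278 s

For a series RLC circuit (capacitor voltage as output), ω_n = 1/√(LC) = 1/√(32.4 mH · 90.2 nF) = 18500 rad/s.
ζ = (R/2)·√(C/L) = (932/2)·√(90.2 nF/32.4 mH) = 0.778.
t_s ≈ 4/(ζω_n) = 0.000278 s.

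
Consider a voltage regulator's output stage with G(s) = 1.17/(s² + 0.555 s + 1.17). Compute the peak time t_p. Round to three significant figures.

Comparing the denominator to s² + 2ζω_n s + ω_n²: ω_n = √1.17 = 1.08 rad/s, and 2ζω_n = 0.555 so ζ = 0.555/(2·1.08) = 0.257.
ω_d = ω_n√(1−ζ²) = 1.05 rad/s. Then t_p = π/ω_d = 3.00 s.

t_p ≈ 3.00 s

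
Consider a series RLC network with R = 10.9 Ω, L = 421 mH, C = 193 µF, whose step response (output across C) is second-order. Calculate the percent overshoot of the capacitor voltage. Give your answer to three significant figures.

For a series RLC circuit (capacitor voltage as output), ω_n = 1/√(LC) = 1/√(421 mH · 193 µF) = 111 rad/s.
ζ = (R/2)·√(C/L) = (10.9/2)·√(193 µF/421 mH) = 0.117.
%OS = 100 e^{−πζ/√(1−ζ²)} with ζ = 0.117 gives 69.1%.

%OS ≈ 69.1%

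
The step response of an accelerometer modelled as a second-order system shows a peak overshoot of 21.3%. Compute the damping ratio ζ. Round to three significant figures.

ζ ≈ 0.442

ζ = −ln(OS)/√(π² + (ln OS)²). With OS = 0.213, ln OS = −1.546 and ζ = 1.546/3.502 = 0.442.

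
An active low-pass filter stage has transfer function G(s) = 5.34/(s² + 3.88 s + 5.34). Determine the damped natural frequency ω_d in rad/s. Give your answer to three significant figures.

ω_d ≈ 1.26 rad/s

Matching coefficients with s² + 2ζω_n s + ω_n² gives ω_n² = 5.34 ⇒ ω_n = 2.31 rad/s, and ζ = 3.88/(2ω_n) = 0.840.
ω_d = ω_n√(1−ζ²) = 1.26 rad/s.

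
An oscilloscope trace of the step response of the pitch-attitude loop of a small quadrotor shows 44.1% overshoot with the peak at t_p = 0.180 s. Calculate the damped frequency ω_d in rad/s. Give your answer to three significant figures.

t_p = π/ω_d, so ω_d = π/0.180 = 17.5 rad/s.

ω_d ≈ 17.5 rad/s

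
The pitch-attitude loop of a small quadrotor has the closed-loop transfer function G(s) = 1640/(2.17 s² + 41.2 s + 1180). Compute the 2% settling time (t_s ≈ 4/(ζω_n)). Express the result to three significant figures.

t_s ≈ 0.421 s

Dividing through by 2.17: denominator becomes s² + 18.99 s + 543.8.
So ω_n = √543.8 = 23.3 rad/s and ζ = 18.99/(2·23.3) = 0.407.
t_s ≈ 4/(ζω_n) = 0.421 s.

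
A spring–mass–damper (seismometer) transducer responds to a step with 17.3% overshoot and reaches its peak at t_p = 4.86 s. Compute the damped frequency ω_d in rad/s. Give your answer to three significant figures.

ω_d ≈ 0.646 rad/s

t_p = π/ω_d, so ω_d = π/4.86 = 0.646 rad/s.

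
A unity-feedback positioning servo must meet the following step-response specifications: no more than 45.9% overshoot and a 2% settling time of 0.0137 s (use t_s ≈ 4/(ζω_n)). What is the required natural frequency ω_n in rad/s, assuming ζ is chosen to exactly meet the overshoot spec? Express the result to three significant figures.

ω_n ≈ 1210 rad/s

Inverting the overshoot relation: ζ = |ln 0.459|/√(π² + ln²0.459) = 0.241.
Then ω_n = 4/(ζ t_s) = 4/(0.241 × 0.0137) = 1210 rad/s.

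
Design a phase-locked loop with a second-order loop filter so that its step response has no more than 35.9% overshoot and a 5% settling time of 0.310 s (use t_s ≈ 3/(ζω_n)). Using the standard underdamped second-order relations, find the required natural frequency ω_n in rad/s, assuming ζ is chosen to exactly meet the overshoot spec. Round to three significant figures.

ω_n ≈ 31.2 rad/s

From %OS = 100·exp(−πζ/√(1−ζ²)), invert to get ζ = −ln(OS)/√(π² + ln²(OS)) with OS = 0.359.
−ln 0.359 = 1.024, so ζ = 1.024/√(π² + 1.049) = 0.310.
From t_s ≈ 3/(ζω_n): ω_n = 3/(ζ·t_s) = 3/(0.310·0.310) = 31.2 rad/s.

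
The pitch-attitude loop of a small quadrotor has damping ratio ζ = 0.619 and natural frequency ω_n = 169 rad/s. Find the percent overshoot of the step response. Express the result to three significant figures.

For an underdamped second-order system, %OS = 100·exp(−πζ/√(1−ζ²)).
πζ/√(1−ζ²) = π·0.619/√(1−0.383) = 2.476, so %OS = 100·e^(−2.476) = 8.41%.

%OS ≈ 8.41%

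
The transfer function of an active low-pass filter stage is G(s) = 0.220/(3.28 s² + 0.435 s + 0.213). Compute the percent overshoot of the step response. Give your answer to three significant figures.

Dividing through by 3.28: denominator becomes s² + 0.1326 s + 0.06494.
So ω_n = √0.06494 = 0.255 rad/s and ζ = 0.1326/(2·0.255) = 0.260.
%OS = 100·exp(−πζ/√(1−ζ²)) = 42.9%.

%OS ≈ 42.9%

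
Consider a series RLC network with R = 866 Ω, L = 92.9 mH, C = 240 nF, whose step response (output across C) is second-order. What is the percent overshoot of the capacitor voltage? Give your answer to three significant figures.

For a series RLC circuit (capacitor voltage as output), ω_n = 1/√(LC) = 1/√(92.9 mH · 240 nF) = 6700 rad/s.
ζ = (R/2)·√(C/L) = (866/2)·√(240 nF/92.9 mH) = 0.696.
Overshoot: exp(−π·0.696/√(1−0.696²)) = 0.0476, i.e. 4.76%.

%OS ≈ 4.76%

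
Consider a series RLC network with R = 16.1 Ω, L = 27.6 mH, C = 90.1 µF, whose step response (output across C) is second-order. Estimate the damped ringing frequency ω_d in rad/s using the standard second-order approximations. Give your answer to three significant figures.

For a series RLC circuit (capacitor voltage as output), ω_n = 1/√(LC) = 1/√(27.6 mH · 90.1 µF) = 634 rad/s.
ζ = (R/2)·√(C/L) = (16.1/2)·√(90.1 µF/27.6 mH) = 0.460.
ω_d = 634·√(1 − 0.460²) = 563 rad/s.

ω_d ≈ 563 rad/s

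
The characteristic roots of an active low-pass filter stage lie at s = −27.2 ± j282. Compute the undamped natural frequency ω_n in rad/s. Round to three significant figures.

|pole| = ω_n = √(27.2² + 282²) = 283 rad/s; ζ = cos θ = σ/ω_n = 0.0960.

ω_n ≈ 283 rad/s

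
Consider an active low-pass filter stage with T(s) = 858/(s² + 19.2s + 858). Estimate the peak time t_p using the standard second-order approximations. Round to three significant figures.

Matching coefficients with s² + 2ζω_n s + ω_n² gives ω_n² = 858 ⇒ ω_n = 29.3 rad/s, and ζ = 19.2/(2ω_n) = 0.328.
ω_d = 29.3·√(1 − 0.328²) = 27.7 rad/s. Then t_p = π/ω_d = 0.114 s.

t_p ≈ 0.114 s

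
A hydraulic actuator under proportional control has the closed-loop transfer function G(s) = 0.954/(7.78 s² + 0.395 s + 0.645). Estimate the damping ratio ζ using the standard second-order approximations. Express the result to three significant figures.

Dividing through by 7.78: denominator becomes s² + 0.05077 s + 0.08290.
So ω_n = √0.08290 = 0.288 rad/s and ζ = 0.05077/(2·0.288) = 0.0882.

ζ ≈ 0.0882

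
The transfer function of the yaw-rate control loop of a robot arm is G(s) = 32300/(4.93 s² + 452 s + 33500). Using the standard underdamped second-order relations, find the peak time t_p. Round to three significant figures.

t_p ≈ 0.0459 s

Dividing through by 4.93: denominator becomes s² + 91.68 s + 6795.
So ω_n = √6795 = 82.4 rad/s and ζ = 91.68/(2·82.4) = 0.556.
The damped frequency ω_d = ω_n√(1−ζ²) = 68.5 rad/s. t_p = π/ω_d = 0.0459 s.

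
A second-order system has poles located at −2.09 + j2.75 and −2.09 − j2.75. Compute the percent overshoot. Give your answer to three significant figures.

%OS ≈ 9.18%

With σ = 2.09, ω_d = 2.75: ω_n = √(σ²+ω_d²) = 3.45 rad/s, ζ = σ/ω_n = 0.605.
%OS = 100·exp(−πζ/√(1−ζ²)) = 9.18%.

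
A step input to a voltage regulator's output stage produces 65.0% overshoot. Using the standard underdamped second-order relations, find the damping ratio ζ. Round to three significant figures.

ζ ≈ 0.136

From %OS = 100·exp(−πζ/√(1−ζ²)), invert to get ζ = −ln(OS)/√(π² + ln²(OS)) with OS = 0.650.
−ln 0.650 = 0.4308, so ζ = 0.4308/√(π² + 0.1856) = 0.136.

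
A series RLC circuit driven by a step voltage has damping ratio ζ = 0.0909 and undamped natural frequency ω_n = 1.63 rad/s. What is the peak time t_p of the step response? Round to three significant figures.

t_p ≈ 1.94 s

The damped frequency is ω_d = ω_n√(1−ζ²) = 1.63·√(1−0.00826) = 1.62 rad/s.
Peak time t_p = π/ω_d = π/1.62 = 1.94 s.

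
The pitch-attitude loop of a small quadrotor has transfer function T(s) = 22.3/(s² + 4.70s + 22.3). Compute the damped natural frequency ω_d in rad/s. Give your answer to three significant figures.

ω_d ≈ 4.10 rad/s

Matching coefficients with s² + 2ζω_n s + ω_n² gives ω_n² = 22.3 ⇒ ω_n = 4.72 rad/s, and ζ = 4.70/(2ω_n) = 0.498.
ω_d = 4.72·√(1 − 0.498²) = 4.10 rad/s.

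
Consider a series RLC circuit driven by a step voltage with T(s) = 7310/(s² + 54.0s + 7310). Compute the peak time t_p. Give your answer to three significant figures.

Comparing the denominator to s² + 2ζω_n s + ω_n²: ω_n = √7310 = 85.5 rad/s, and 2ζω_n = 54.0 so ζ = 54.0/(2·85.5) = 0.316.
ω_d = ω_n√(1−ζ²) = 81.1 rad/s. Then t_p = π/ω_d = 0.0387 s.

t_p ≈ 0.0387 s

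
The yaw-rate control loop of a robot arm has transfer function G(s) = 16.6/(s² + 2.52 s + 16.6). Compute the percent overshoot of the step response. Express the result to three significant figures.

%OS ≈ 36.0%

Matching coefficients with s² + 2ζω_n s + ω_n² gives ω_n² = 16.6 ⇒ ω_n = 4.07 rad/s, and ζ = 2.52/(2ω_n) = 0.309.
Overshoot: exp(−π·0.309/√(1−0.309²)) = 0.360, i.e. 36.0%.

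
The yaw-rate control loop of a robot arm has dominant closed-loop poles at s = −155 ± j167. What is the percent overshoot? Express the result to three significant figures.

With σ = 155, ω_d = 167: ω_n = √(σ²+ω_d²) = 228 rad/s, ζ = σ/ω_n = 0.680.
Overshoot: exp(−π·0.680/√(1−0.680²)) = 0.0542, i.e. 5.42%.

%OS ≈ 5.42%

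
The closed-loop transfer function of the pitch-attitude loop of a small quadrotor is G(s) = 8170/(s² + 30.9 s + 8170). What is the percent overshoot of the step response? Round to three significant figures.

%OS ≈ 58.0%

Comparing the denominator to s² + 2ζω_n s + ω_n²: ω_n = √8170 = 90.4 rad/s, and 2ζω_n = 30.9 so ζ = 30.9/(2·90.4) = 0.171.
Overshoot: exp(−π·0.171/√(1−0.171²)) = 0.580, i.e. 58.0%.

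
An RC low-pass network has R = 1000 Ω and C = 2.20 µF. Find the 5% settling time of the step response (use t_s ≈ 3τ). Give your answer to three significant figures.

t_s ≈ 0.00660 s

τ = RC = 1000 × 2.20 µF = 0.00220 s.
t_s ≈ 3τ = 0.00660 s.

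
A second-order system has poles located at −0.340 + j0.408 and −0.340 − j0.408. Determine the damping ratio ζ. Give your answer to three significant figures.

The poles are at −σ ± jω_d with σ = 0.340 and ω_d = 0.408, so ω_n = √(σ²+ω_d²) = 0.531 rad/s and ζ = σ/ω_n = 0.640.

ζ ≈ 0.640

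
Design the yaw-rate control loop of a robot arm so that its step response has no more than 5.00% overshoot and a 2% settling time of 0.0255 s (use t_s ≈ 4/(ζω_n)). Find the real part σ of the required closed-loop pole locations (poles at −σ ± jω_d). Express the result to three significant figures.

The settling-time spec alone fixes σ = ζω_n = 4/t_s = 4/0.0255 = 157.
(Overshoot then fixes ζ = 0.690 and hence ω_d = σ·√(1−ζ²)/ζ = 165 rad/s.)

σ ≈ 157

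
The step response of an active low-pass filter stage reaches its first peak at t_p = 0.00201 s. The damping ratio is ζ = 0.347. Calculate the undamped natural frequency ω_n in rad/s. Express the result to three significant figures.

ω_n ≈ 1670 rad/s

Peak time t_p = π/ω_d, so ω_d = π/t_p = π/0.00201 = 1560 rad/s.
ω_n = ω_d/√(1−ζ²) = 1560/√0.880 = 1670 rad/s.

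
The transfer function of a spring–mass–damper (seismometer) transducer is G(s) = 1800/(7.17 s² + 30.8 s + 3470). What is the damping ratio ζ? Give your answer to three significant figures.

Dividing through by 7.17: denominator becomes s² + 4.296 s + 484.0.
So ω_n = √484.0 = 22.0 rad/s and ζ = 4.296/(2·22.0) = 0.0976.

ζ ≈ 0.0976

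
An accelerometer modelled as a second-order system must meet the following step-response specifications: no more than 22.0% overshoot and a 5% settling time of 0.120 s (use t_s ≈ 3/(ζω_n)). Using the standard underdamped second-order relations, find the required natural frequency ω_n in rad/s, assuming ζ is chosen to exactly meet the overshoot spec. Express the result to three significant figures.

ζ = −ln(OS)/√(π² + (ln OS)²). With OS = 0.220, ln OS = −1.514 and ζ = 1.514/3.487 = 0.434.
From t_s ≈ 3/(ζω_n): ω_n = 3/(ζ·t_s) = 3/(0.434·0.120) = 57.6 rad/s.

ω_n ≈ 57.6 rad/s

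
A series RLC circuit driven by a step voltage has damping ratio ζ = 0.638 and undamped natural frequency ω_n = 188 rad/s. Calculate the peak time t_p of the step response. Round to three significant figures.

The damped frequency is ω_d = ω_n√(1−ζ²) = 188·√(1−0.407) = 145 rad/s.
Peak time t_p = π/ω_d = π/145 = 0.0217 s.

t_p ≈ 0.0217 s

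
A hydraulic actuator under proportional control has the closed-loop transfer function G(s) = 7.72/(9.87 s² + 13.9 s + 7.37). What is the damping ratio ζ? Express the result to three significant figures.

ζ ≈ 0.815

Dividing through by 9.87: denominator becomes s² + 1.408 s + 0.7467.
So ω_n = √0.7467 = 0.864 rad/s and ζ = 1.408/(2·0.864) = 0.815.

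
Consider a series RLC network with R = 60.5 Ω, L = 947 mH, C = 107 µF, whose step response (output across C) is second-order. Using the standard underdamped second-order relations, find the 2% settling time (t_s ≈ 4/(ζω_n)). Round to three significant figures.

t_s ≈ 0.125 s

For a series RLC circuit (capacitor voltage as output), ω_n = 1/√(LC) = 1/√(947 mH · 107 µF) = 99.3 rad/s.
ζ = (R/2)·√(C/L) = (60.5/2)·√(107 µF/947 mH) = 0.322.
t_s ≈ 4/(ζω_n) = 0.125 s.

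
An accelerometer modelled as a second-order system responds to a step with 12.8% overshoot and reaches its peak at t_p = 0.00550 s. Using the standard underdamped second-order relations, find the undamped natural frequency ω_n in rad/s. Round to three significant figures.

The overshoot fixes ζ = −ln(OS)/√(π²+ln²(OS)) = 0.548.
From t_p = π/ω_d, ω_d = π/0.00550 = 571 rad/s, so ω_n = ω_d/√(1−ζ²) = 683 rad/s.

ω_n ≈ 683 rad/s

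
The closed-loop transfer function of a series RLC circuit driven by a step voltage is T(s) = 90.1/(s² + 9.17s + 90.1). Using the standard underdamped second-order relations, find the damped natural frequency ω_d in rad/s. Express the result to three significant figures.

Comparing the denominator to s² + 2ζω_n s + ω_n²: ω_n = √90.1 = 9.49 rad/s, and 2ζω_n = 9.17 so ζ = 9.17/(2·9.49) = 0.483.
The damped frequency ω_d = ω_n√(1−ζ²) = 8.31 rad/s.

ω_d ≈ 8.31 rad/s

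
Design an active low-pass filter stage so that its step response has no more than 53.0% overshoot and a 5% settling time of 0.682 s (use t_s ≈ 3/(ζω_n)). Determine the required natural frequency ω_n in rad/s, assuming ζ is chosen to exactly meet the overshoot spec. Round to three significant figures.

Inverting the overshoot relation: ζ = |ln 0.530|/√(π² + ln²0.530) = 0.198.
From t_s ≈ 3/(ζω_n): ω_n = 3/(ζ·t_s) = 3/(0.198·0.682) = 22.2 rad/s.

ω_n ≈ 22.2 rad/s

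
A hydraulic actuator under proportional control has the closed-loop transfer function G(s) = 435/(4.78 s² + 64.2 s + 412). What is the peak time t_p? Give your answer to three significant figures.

Dividing through by 4.78: denominator becomes s² + 13.43 s + 86.19.
So ω_n = √86.19 = 9.28 rad/s and ζ = 13.43/(2·9.28) = 0.723.
ω_d = ω_n√(1−ζ²) = 6.41 rad/s. t_p = π/ω_d = 0.490 s.

t_p ≈ 0.490 s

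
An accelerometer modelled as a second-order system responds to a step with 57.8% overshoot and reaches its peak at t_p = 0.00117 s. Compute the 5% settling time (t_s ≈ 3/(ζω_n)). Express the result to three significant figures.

From the overshoot, ζ = −ln(OS)/√(π²+ln²(OS)) = 0.172.
From t_p = π/ω_d, ω_d = π/0.00117 = 2690 rad/s, so ω_n = ω_d/√(1−ζ²) = 2730 rad/s.
t_s ≈ 3/(ζω_n) = 3/(0.172·2730) = 0.00640 s.

t_s ≈ 0.00640 s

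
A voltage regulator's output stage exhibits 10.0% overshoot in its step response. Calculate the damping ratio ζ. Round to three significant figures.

ζ = −ln(OS)/√(π² + (ln OS)²). With OS = 0.100, ln OS = −2.303 and ζ = 2.303/3.895 = 0.591.

ζ ≈ 0.591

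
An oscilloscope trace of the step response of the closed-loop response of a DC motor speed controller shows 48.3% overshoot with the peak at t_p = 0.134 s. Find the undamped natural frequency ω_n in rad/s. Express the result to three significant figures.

The overshoot fixes ζ = −ln(OS)/√(π²+ln²(OS)) = 0.226.
From t_p = π/ω_d, ω_d = π/0.134 = 23.4 rad/s, so ω_n = ω_d/√(1−ζ²) = 24.1 rad/s.

ω_n ≈ 24.1 rad/s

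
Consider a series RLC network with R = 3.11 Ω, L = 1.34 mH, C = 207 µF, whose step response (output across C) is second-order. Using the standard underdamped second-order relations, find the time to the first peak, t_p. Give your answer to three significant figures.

For a series RLC circuit (capacitor voltage as output), ω_n = 1/√(LC) = 1/√(1.34 mH · 207 µF) = 1900 rad/s.
ζ = (R/2)·√(C/L) = (3.11/2)·√(207 µF/1.34 mH) = 0.611.
ω_d = ω_n√(1−ζ²) = 1500 rad/s. t_p = π/ω_d = 0.00209 s.

t_p ≈ 0.00209 s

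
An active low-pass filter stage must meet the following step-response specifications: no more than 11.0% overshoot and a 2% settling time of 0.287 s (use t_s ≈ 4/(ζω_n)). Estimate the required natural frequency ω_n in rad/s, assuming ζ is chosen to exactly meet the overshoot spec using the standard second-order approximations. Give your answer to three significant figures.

ω_n ≈ 24.2 rad/s

Inverting the overshoot relation: ζ = |ln 0.110|/√(π² + ln²0.110) = 0.575.
Then ω_n = 4/(ζ t_s) = 4/(0.575 × 0.287) = 24.2 rad/s.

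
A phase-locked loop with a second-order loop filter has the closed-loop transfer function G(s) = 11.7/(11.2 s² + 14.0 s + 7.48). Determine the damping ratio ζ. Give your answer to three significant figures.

ζ ≈ 0.765

Dividing through by 11.2: denominator becomes s² + 1.250 s + 0.6679.
So ω_n = √0.6679 = 0.817 rad/s and ζ = 1.250/(2·0.817) = 0.765.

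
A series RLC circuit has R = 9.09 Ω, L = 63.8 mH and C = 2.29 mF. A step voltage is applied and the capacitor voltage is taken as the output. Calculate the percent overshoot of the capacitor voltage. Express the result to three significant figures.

%OS ≈ 0.489%

For a series RLC circuit (capacitor voltage as output), ω_n = 1/√(LC) = 1/√(63.8 mH · 2.29 mF) = 82.7 rad/s.
ζ = (R/2)·√(C/L) = (9.09/2)·√(2.29 mF/63.8 mH) = 0.861.
Overshoot: exp(−π·0.861/√(1−0.861²)) = 0.00489, i.e. 0.489%.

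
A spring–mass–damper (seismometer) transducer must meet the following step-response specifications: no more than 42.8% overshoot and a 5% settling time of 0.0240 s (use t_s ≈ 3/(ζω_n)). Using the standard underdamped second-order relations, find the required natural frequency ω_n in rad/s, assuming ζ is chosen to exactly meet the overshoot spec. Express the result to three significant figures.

ζ = −ln(OS)/√(π² + (ln OS)²). With OS = 0.428, ln OS = −0.8486 and ζ = 0.8486/3.254 = 0.261.
Then ω_n = 3/(ζ t_s) = 3/(0.261 × 0.0240) = 479 rad/s.

ω_n ≈ 479 rad/s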